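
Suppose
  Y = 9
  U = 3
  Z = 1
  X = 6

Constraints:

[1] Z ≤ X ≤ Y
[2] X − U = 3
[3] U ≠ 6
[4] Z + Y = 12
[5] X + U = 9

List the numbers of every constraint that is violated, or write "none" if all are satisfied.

Constraint 4 does not hold.

[1] values 1 ≤ 6 ≤ 9 — satisfied.
[2] X − U = 6 − 3 = 3 — satisfied.
[3] U = 3, and 3 ≠ 6 — satisfied.
[4] Z + Y = 1 + 9 = 10, not 12 — violated.
[5] X + U = 6 + 3 = 9 — satisfied.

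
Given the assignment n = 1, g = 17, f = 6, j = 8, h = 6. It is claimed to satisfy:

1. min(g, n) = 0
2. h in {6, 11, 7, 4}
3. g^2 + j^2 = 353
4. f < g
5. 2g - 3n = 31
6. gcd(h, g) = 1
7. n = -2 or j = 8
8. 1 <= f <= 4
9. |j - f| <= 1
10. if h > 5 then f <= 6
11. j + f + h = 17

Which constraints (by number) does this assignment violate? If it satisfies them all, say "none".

The assignment fails constraints 1, 8, 9, and 11.

1. min(17, 1) = 1, not 0 — violated.
2. h = 6 is in {6, 11, 7, 4} — satisfied.
3. g^2 + j^2 = 17^2 + 8^2 = 289 + 64 = 353 — satisfied.
4. f = 6, g = 17; 6 < 17 — satisfied.
5. 2g - 3n = 2(17) - 3(1) = 31 — satisfied.
6. gcd(6, 17) = 1 — satisfied.
7. n = 1 ≠ -2, but j = 8 = 8 (second disjunct) — satisfied.
8. f = 6 is outside [1, 4] — violated.
9. |8 - 6| = 2; 2 > 1, exceeds bound 1 — violated.
10. h = 6 > 5, so we need f ≤ 6; f = 6 ≤ 6 — satisfied.
11. j + f + h = 8 + 6 + 6 = 20, not 17 — violated.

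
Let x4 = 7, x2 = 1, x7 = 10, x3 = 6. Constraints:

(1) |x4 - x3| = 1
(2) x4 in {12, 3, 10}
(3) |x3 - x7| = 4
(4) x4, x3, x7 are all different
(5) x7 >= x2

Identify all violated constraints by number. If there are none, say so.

Constraint 2 does not hold.

(1) |7 - 6| = 1 — satisfied.
(2) x4 = 7 is not in {12, 3, 10} — violated.
(3) |6 - 10| = 4 — satisfied.
(4) values 7, 6, 10 are pairwise distinct — satisfied.
(5) x7 = 10, x2 = 1; 10 ≥ 1 — satisfied.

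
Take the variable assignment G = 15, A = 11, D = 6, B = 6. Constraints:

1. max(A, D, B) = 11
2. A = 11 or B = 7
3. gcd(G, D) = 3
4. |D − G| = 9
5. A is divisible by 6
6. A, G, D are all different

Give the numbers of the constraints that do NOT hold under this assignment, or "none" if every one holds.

1. max(11, 6, 6) = 11 — OK.
2. A = 11 = 11 (first disjunct) — OK.
3. gcd(15, 6) = 3 — OK.
4. |6 − 15| = 9 — OK.
5. 11 = 6×1 + 5, so 6 does not divide 11 — violated.
6. values 11, 15, 6 are pairwise distinct — OK.

The assignment fails constraint 5.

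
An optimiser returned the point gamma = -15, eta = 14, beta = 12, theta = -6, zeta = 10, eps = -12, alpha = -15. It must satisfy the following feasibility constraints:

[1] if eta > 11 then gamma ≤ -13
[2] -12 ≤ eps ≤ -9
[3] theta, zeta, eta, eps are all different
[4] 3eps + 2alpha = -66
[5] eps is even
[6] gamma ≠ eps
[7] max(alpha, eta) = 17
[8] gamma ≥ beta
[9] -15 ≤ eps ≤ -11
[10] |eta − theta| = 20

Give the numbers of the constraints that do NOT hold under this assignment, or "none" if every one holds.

[1] eta = 14 > 11, so we need gamma ≤ -13; gamma = -15 ≤ -13 — OK.
[2] eps = -12 lies in [-12, -9] — OK.
[3] values -6, 10, 14, -12 are pairwise distinct — OK.
[4] 3eps + 2alpha = 3(-12) + 2(-15) = -66 — OK.
[5] eps = -12 is even — OK.
[6] gamma = -15, eps = -12; distinct — OK.
[7] max(-15, 14) = 14, not 17 — violated.
[8] gamma = -15, beta = 12; -15 < 12 (want ≥) — violated.
[9] eps = -12 lies in [-15, -11] — OK.
[10] |14 − (-6)| = 20 — OK.

The assignment fails constraints 7, 8.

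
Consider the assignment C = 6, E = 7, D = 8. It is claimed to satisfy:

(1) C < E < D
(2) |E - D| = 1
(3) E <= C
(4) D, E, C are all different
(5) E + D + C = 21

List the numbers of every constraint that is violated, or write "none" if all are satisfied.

The assignment fails constraint 3.

(1) values 6 < 7 < 8 — OK.
(2) |7 - 8| = 1 — OK.
(3) E = 7, C = 6; 7 > 6 (want ≤) — violated.
(4) values 8, 7, 6 are pairwise distinct — OK.
(5) E + D + C = 7 + 8 + 6 = 21 — OK.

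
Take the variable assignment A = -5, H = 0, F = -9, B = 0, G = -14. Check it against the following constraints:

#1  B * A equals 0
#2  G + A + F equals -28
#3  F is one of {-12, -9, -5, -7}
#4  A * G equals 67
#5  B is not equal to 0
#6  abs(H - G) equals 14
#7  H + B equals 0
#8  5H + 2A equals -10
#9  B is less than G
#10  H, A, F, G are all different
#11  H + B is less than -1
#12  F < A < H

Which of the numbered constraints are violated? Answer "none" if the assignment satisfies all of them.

The assignment fails constraints 4, 5, 9, and 11.

#1 B * A = 0 * (-5) = 0 — OK.
#2 G + A + F = -14 + (-5) + (-9) = -28 — OK.
#3 F = -9 is in {-12, -9, -5, -7} — OK.
#4 A * G = -5 * (-14) = 70, not 67 — violated.
#5 B = 0, but 0 is required to differ — violated.
#6 abs(0 - (-14)) = 14 — OK.
#7 H + B = 0 + 0 = 0 — OK.
#8 5H + 2A = 5(0) + 2(-5) = -10 — OK.
#9 B = 0, G = -14; 0 ≥ -14 (want <) — violated.
#10 values 0, -5, -9, -14 are pairwise distinct — OK.
#11 H + B = 0 + 0 = 0; 0 ≥ -1, bound -1 not met — violated.
#12 values -9 < -5 < 0 — OK.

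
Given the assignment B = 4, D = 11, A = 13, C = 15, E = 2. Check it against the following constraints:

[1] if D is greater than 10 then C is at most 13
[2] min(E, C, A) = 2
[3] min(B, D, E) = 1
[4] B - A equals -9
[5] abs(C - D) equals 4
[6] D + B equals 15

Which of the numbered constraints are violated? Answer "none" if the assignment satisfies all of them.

Constraints 1, 3 are violated.

[1] D = 11 > 10, so we need C ≤ 13; but C = 15 > 13 — does not hold.
[2] min(2, 15, 13) = 2 — holds.
[3] min(4, 11, 2) = 2, not 1 — does not hold.
[4] B - A = 4 - 13 = -9 — holds.
[5] abs(15 - 11) = 4 — holds.
[6] D + B = 11 + 4 = 15 — holds.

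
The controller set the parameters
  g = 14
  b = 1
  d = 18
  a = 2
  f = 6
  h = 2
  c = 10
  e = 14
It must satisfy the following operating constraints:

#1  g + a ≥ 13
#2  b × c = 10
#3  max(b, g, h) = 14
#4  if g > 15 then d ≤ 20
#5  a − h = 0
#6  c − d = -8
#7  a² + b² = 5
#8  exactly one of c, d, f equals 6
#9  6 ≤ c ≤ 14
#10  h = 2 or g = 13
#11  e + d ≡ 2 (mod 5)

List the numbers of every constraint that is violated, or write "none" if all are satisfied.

#1 g + a = 14 + 2 = 16; 16 ≥ 13 — holds.
#2 b × c = 1 × 10 = 10 — holds.
#3 max(1, 14, 2) = 14 — holds.
#4 g = 14, not > 15; antecedent false, conditional vacuously true — holds.
#5 a − h = 2 − 2 = 0 — holds.
#6 c − d = 10 − 18 = -8 — holds.
#7 a² + b² = 2² + 1² = 4 + 1 = 5 — holds.
#8 c=10, d=18, f=6; 1 of them equals 6 — holds.
#9 c = 10 lies in [6, 14] — holds.
#10 h = 2 = 2 (first disjunct) — holds.
#11 e + d = 32; 32 mod 5 = 2 — holds.

All constraints are satisfied.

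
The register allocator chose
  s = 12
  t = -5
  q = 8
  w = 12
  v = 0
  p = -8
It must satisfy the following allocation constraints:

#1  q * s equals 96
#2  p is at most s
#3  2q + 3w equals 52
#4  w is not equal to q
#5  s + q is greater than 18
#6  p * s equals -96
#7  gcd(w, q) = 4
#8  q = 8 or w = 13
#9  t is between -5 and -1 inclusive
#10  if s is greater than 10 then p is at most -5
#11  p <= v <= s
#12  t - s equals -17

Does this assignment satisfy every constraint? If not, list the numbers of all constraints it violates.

#1 q * s = 8 * 12 = 96 — holds.
#2 p = -8, s = 12; -8 ≤ 12 — holds.
#3 2q + 3w = 2(8) + 3(12) = 52 — holds.
#4 w = 12, q = 8; distinct — holds.
#5 s + q = 12 + 8 = 20; 20 > 18 — holds.
#6 p * s = -8 * 12 = -96 — holds.
#7 gcd(12, 8) = 4 — holds.
#8 q = 8 = 8 (first disjunct) — holds.
#9 t = -5 lies in [-5, -1] — holds.
#10 s = 12 > 10, so we need p ≤ -5; p = -8 ≤ -5 — holds.
#11 values -8 <= 0 <= 12 — holds.
#12 t - s = -5 - 12 = -17 — holds.

Yes — all constraints hold.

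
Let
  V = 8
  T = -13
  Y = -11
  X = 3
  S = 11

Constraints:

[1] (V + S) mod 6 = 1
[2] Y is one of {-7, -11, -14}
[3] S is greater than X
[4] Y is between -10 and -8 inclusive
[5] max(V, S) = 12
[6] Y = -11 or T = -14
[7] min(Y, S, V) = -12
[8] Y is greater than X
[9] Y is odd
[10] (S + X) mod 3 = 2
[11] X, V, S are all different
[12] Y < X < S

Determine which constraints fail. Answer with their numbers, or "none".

No — constraints 4, 5, 7, and 8 are not satisfied.

[1] V + S = 19; 19 mod 6 = 1  true
[2] Y = -11 is in {-7, -11, -14}  true
[3] S = 11, X = 3; 11 > 3  true
[4] Y = -11 is outside [-10, -8]  false
[5] max(8, 11) = 11, not 12  false
[6] Y = -11 = -11 (first disjunct)  true
[7] min(-11, 11, 8) = -11, not -12  false
[8] Y = -11, X = 3; -11 ≤ 3 (want >)  false
[9] Y = -11 is odd  true
[10] S + X = 14; 14 mod 3 = 2  true
[11] values 3, 8, 11 are pairwise distinct  true
[12] values -11 < 3 < 11  true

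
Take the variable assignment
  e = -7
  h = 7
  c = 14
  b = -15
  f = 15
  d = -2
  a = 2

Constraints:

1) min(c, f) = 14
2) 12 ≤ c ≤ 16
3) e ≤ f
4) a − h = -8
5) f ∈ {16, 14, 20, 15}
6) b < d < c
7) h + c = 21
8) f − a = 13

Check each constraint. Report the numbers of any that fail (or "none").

1) min(14, 15) = 14  ✓
2) c = 14 lies in [12, 16]  ✓
3) e = -7, f = 15; -7 ≤ 15  ✓
4) a − h = 2 − 7 = -5, not -8  ✗
5) f = 15 is in {16, 14, 20, 15}  ✓
6) values -15 < -2 < 14  ✓
7) h + c = 7 + 14 = 21  ✓
8) f − a = 15 − 2 = 13  ✓

Constraint 4 does not hold.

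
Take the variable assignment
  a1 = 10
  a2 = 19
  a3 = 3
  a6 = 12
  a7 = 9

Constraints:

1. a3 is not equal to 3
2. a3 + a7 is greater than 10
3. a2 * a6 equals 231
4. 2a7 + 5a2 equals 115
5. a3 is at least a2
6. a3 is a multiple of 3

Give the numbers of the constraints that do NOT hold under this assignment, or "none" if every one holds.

Constraints 1, 3, 4, and 5 do not hold.

1. a3 = 3, but 3 is required to differ  ✘
2. a3 + a7 = 3 + 9 = 12; 12 > 10  ✔
3. a2 * a6 = 19 * 12 = 228, not 231  ✘
4. 2a7 + 5a2 = 2(9) + 5(19) = 113, not 115  ✘
5. a3 = 3, a2 = 19; 3 < 19 (want ≥)  ✘
6. 3 / 3 = 1, so 3 divides 3  ✔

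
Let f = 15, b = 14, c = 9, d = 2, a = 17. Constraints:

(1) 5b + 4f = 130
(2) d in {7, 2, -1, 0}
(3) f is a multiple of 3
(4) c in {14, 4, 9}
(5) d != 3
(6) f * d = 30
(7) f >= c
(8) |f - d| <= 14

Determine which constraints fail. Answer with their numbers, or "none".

(1) 5b + 4f = 5(14) + 4(15) = 130 — satisfied.
(2) d = 2 is in {7, 2, -1, 0} — satisfied.
(3) 15 / 3 = 5, so 3 divides 15 — satisfied.
(4) c = 9 is in {14, 4, 9} — satisfied.
(5) d = 2, and 2 ≠ 3 — satisfied.
(6) f * d = 15 * 2 = 30 — satisfied.
(7) f = 15, c = 9; 15 ≥ 9 — satisfied.
(8) |15 - 2| = 13; 13 ≤ 14 — satisfied.

The assignment satisfies every constraint.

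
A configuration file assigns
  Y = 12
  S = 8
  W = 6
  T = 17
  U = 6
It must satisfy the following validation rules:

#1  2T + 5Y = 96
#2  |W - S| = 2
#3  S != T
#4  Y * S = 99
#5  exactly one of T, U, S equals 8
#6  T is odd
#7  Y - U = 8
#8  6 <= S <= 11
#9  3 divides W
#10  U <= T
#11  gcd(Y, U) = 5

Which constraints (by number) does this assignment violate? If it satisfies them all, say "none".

The assignment fails constraints 1, 4, 7, and 11.

#1 2T + 5Y = 2(17) + 5(12) = 94, not 96 — violated.
#2 |6 - 8| = 2 — satisfied.
#3 S = 8, T = 17; distinct — satisfied.
#4 Y * S = 12 * 8 = 96, not 99 — violated.
#5 T=17, U=6, S=8; 1 of them equals 8 — satisfied.
#6 T = 17 is odd — satisfied.
#7 Y - U = 12 - 6 = 6, not 8 — violated.
#8 S = 8 lies in [6, 11] — satisfied.
#9 6 / 3 = 2, so 3 divides 6 — satisfied.
#10 U = 6, T = 17; 6 ≤ 17 — satisfied.
#11 gcd(12, 6) = 6, not 5 — violated.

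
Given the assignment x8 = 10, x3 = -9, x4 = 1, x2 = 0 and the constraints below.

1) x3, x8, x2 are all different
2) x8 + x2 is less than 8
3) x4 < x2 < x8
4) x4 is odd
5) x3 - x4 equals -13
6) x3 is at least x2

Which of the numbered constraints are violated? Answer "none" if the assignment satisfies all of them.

Constraints 2, 3, 5, 6 do not hold.

1) values -9, 10, 0 are pairwise distinct — OK.
2) x8 + x2 = 10 + 0 = 10; 10 ≥ 8, bound 8 not met — violated.
3) values 1, 0, 10; x4 = 1 is not < x2 = 0 — violated.
4) x4 = 1 is odd — OK.
5) x3 - x4 = -9 - 1 = -10, not -13 — violated.
6) x3 = -9, x2 = 0; -9 < 0 (want ≥) — violated.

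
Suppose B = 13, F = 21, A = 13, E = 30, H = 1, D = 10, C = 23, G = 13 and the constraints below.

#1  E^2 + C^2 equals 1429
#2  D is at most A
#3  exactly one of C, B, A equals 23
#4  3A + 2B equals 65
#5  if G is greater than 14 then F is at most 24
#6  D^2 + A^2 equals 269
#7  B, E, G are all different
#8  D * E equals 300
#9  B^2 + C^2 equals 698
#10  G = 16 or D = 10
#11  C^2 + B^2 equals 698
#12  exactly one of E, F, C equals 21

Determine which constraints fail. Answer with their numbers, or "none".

Violated: 7.

#1 E^2 + C^2 = 30^2 + 23^2 = 900 + 529 = 1429  yes
#2 D = 10, A = 13; 10 ≤ 13  yes
#3 C=23, B=13, A=13; 1 of them equals 23  yes
#4 3A + 2B = 3(13) + 2(13) = 65  yes
#5 G = 13, not > 14; antecedent false, conditional vacuously true  yes
#6 D^2 + A^2 = 10^2 + 13^2 = 100 + 169 = 269  yes
#7 B = G = 13, not all different  no
#8 D * E = 10 * 30 = 300  yes
#9 B^2 + C^2 = 13^2 + 23^2 = 169 + 529 = 698  yes
#10 G = 13 ≠ 16, but D = 10 = 10 (second disjunct)  yes
#11 C^2 + B^2 = 23^2 + 13^2 = 529 + 169 = 698  yes
#12 E=30, F=21, C=23; 1 of them equals 21  yes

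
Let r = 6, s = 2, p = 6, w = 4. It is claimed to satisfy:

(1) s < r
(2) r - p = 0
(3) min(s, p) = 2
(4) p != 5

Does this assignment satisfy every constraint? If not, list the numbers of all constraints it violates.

(1) s = 2, r = 6; 2 < 6 — holds.
(2) r - p = 6 - 6 = 0 — holds.
(3) min(2, 6) = 2 — holds.
(4) p = 6, and 6 ≠ 5 — holds.

None — every constraint holds.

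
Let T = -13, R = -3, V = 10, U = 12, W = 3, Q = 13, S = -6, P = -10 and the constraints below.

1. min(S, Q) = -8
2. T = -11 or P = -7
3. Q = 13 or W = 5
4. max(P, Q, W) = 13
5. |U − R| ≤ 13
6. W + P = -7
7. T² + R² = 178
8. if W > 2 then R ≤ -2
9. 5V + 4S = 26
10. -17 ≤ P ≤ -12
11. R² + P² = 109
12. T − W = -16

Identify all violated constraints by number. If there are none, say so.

1. min(-6, 13) = -6, not -8  false
2. T = -13 ≠ -11 and P = -10 ≠ -7; both disjuncts false  false
3. Q = 13 = 13 (first disjunct)  true
4. max(-10, 13, 3) = 13  true
5. |12 − (-3)| = 15; 15 > 13, exceeds bound 13  false
6. W + P = 3 + (-10) = -7  true
7. T² + R² = (-13)² + (-3)² = 169 + 9 = 178  true
8. W = 3 > 2, so we need R ≤ -2; R = -3 ≤ -2  true
9. 5V + 4S = 5(10) + 4(-6) = 26  true
10. P = -10 is outside [-17, -12]  false
11. R² + P² = (-3)² + (-10)² = 9 + 100 = 109  true
12. T − W = -13 − 3 = -16  true

Constraints 1, 2, 5, and 10 are violated.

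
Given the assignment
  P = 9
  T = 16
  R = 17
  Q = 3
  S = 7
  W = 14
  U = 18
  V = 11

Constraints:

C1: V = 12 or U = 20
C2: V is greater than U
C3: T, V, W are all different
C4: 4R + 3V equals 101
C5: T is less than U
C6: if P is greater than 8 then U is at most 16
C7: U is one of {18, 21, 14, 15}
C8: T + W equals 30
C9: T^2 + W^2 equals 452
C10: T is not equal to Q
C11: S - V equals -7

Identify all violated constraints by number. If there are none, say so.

No — constraints 1, 2, 6, 11 are not satisfied.

C1: V = 11 ≠ 12 and U = 18 ≠ 20; both disjuncts false  fails
C2: V = 11, U = 18; 11 ≤ 18 (want >)  fails
C3: values 16, 11, 14 are pairwise distinct  holds
C4: 4R + 3V = 4(17) + 3(11) = 101  holds
C5: T = 16, U = 18; 16 < 18  holds
C6: P = 9 > 8, so we need U ≤ 16; but U = 18 > 16  fails
C7: U = 18 is in {18, 21, 14, 15}  holds
C8: T + W = 16 + 14 = 30  holds
C9: T^2 + W^2 = 16^2 + 14^2 = 256 + 196 = 452  holds
C10: T = 16, Q = 3; distinct  holds
C11: S - V = 7 - 11 = -4, not -7  fails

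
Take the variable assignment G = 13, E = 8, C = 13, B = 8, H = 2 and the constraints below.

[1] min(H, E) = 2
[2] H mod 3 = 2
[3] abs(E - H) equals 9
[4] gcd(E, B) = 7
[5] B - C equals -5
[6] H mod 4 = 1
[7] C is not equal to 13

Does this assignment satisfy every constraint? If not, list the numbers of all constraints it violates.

No — constraints 3, 4, 6, 7 are not satisfied.

[1] min(2, 8) = 2  yes
[2] 2 mod 3 = 2  yes
[3] abs(8 - 2) = 6, not 9  no
[4] gcd(8, 8) = 8, not 7  no
[5] B - C = 8 - 13 = -5  yes
[6] 2 mod 4 = 2, not 1  no
[7] C = 13, but 13 is required to differ  no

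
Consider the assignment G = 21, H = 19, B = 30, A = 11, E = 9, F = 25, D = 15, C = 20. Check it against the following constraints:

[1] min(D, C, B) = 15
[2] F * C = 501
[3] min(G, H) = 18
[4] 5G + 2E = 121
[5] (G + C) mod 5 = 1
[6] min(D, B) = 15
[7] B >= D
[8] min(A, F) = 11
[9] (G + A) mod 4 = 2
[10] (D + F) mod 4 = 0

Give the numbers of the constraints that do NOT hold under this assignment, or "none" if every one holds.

[1] min(15, 20, 30) = 15 — OK.
[2] F * C = 25 * 20 = 500, not 501 — violated.
[3] min(21, 19) = 19, not 18 — violated.
[4] 5G + 2E = 5(21) + 2(9) = 123, not 121 — violated.
[5] G + C = 41; 41 mod 5 = 1 — OK.
[6] min(15, 30) = 15 — OK.
[7] B = 30, D = 15; 30 ≥ 15 — OK.
[8] min(11, 25) = 11 — OK.
[9] G + A = 32; 32 mod 4 = 0, not 2 — violated.
[10] D + F = 40; 40 mod 4 = 0 — OK.

The assignment fails constraints 2, 3, 4, and 9.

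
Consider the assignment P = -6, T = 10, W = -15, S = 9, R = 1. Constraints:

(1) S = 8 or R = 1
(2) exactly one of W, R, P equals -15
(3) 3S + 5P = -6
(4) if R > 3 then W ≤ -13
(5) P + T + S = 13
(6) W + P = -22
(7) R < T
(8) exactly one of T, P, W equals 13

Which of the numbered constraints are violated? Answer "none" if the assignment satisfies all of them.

(1) S = 9 ≠ 8, but R = 1 = 1 (second disjunct)  OK
(2) W=-15, R=1, P=-6; 1 of them equals -15  OK
(3) 3S + 5P = 3(9) + 5(-6) = -3, not -6  FAIL
(4) R = 1, not > 3; antecedent false, conditional vacuously true  OK
(5) P + T + S = -6 + 10 + 9 = 13  OK
(6) W + P = -15 + (-6) = -21, not -22  FAIL
(7) R = 1, T = 10; 1 < 10  OK
(8) T=10, P=-6, W=-15; 0 of them equal 13, not exactly one  FAIL

Violated: 3, 6, 8.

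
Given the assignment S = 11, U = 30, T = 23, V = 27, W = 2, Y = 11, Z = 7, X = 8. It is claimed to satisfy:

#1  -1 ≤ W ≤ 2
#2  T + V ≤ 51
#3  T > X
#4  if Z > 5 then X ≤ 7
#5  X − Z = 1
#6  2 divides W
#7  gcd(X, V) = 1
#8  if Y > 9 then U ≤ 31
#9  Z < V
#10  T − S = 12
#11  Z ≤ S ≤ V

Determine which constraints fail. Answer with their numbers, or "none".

#1 W = 2 lies in [-1, 2]  yes
#2 T + V = 23 + 27 = 50; 50 ≤ 51  yes
#3 T = 23, X = 8; 23 > 8  yes
#4 Z = 7 > 5, so we need X ≤ 7; but X = 8 > 7  no
#5 X − Z = 8 − 7 = 1  yes
#6 2 / 2 = 1, so 2 divides 2  yes
#7 gcd(8, 27) = 1  yes
#8 Y = 11 > 9, so we need U ≤ 31; U = 30 ≤ 31  yes
#9 Z = 7, V = 27; 7 < 27  yes
#10 T − S = 23 − 11 = 12  yes
#11 values 7 ≤ 11 ≤ 27  yes

The assignment fails constraint 4.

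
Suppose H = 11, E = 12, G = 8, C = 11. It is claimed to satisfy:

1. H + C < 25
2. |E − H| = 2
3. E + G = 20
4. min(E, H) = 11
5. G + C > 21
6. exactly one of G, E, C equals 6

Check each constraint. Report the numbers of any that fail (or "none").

Constraints 2, 5, and 6 are violated.

1. H + C = 11 + 11 = 22; 22 < 25 — holds.
2. |12 − 11| = 1, not 2 — fails.
3. E + G = 12 + 8 = 20 — holds.
4. min(12, 11) = 11 — holds.
5. G + C = 8 + 11 = 19; 19 ≤ 21, bound 21 not met — fails.
6. G=8, E=12, C=11; 0 of them equal 6, not exactly one — fails.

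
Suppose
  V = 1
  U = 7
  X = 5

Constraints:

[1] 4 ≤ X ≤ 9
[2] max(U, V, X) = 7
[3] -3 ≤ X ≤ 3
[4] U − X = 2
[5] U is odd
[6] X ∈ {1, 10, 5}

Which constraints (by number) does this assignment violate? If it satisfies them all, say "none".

Constraint 3 is violated.

[1] X = 5 lies in [4, 9] — OK.
[2] max(7, 1, 5) = 7 — OK.
[3] X = 5 is outside [-3, 3] — violated.
[4] U − X = 7 − 5 = 2 — OK.
[5] U = 7 is odd — OK.
[6] X = 5 is in {1, 10, 5} — OK.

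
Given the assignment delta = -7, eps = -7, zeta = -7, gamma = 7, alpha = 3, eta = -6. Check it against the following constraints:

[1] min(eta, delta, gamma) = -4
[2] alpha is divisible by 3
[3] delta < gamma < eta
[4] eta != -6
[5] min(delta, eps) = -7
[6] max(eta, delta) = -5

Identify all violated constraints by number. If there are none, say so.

[1] min(-6, -7, 7) = -7, not -4  false
[2] 3 / 3 = 1, so 3 divides 3  true
[3] values -7, 7, -6; gamma = 7 is not < eta = -6  false
[4] eta = -6, but -6 is required to differ  false
[5] min(-7, -7) = -7  true
[6] max(-6, -7) = -6, not -5  false

Constraints 1, 3, 4, 6 do not hold.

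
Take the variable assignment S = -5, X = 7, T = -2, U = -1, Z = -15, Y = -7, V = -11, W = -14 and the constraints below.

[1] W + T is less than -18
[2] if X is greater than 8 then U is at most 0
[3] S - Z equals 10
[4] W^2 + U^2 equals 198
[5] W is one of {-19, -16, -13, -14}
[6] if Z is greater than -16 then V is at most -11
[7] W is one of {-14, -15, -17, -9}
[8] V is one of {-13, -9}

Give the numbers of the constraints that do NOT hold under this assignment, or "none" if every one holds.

Constraints 1, 4, 8 are violated.

[1] W + T = -14 + (-2) = -16; -16 ≥ -18, bound -18 not met  FAIL
[2] X = 7, not > 8; antecedent false, conditional vacuously true  OK
[3] S - Z = -5 - (-15) = 10  OK
[4] W^2 + U^2 = (-14)^2 + (-1)^2 = 196 + 1 = 197, not 198  FAIL
[5] W = -14 is in {-19, -16, -13, -14}  OK
[6] Z = -15 > -16, so we need V ≤ -11; V = -11 ≤ -11  OK
[7] W = -14 is in {-14, -15, -17, -9}  OK
[8] V = -11 is not in {-13, -9}  FAIL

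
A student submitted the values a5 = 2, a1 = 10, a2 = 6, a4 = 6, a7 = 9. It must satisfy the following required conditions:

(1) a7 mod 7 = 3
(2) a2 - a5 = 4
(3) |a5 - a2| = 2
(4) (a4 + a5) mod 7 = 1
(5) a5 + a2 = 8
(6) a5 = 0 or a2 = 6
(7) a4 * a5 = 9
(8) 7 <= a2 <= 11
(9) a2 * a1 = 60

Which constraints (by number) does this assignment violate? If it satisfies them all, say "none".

(1) 9 mod 7 = 2, not 3  false
(2) a2 - a5 = 6 - 2 = 4  true
(3) |2 - 6| = 4, not 2  false
(4) a4 + a5 = 8; 8 mod 7 = 1  true
(5) a5 + a2 = 2 + 6 = 8  true
(6) a5 = 2 ≠ 0, but a2 = 6 = 6 (second disjunct)  true
(7) a4 * a5 = 6 * 2 = 12, not 9  false
(8) a2 = 6 is outside [7, 11]  false
(9) a2 * a1 = 6 * 10 = 60  true

The assignment fails constraints 1, 3, 7, 8.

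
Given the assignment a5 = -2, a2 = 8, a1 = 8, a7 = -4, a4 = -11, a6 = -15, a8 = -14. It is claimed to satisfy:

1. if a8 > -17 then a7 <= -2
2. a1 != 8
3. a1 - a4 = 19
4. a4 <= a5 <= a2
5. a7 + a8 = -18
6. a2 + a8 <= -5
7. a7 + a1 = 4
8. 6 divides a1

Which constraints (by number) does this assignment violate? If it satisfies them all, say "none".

Constraints 2 and 8 are violated.

1. a8 = -14 > -17, so we need a7 ≤ -2; a7 = -4 ≤ -2 — holds.
2. a1 = 8, but 8 is required to differ — does not hold.
3. a1 - a4 = 8 - (-11) = 19 — holds.
4. values -11 <= -2 <= 8 — holds.
5. a7 + a8 = -4 + (-14) = -18 — holds.
6. a2 + a8 = 8 + (-14) = -6; -6 ≤ -5 — holds.
7. a7 + a1 = -4 + 8 = 4 — holds.
8. 8 = 6*1 + 2, so 6 does not divide 8 — does not hold.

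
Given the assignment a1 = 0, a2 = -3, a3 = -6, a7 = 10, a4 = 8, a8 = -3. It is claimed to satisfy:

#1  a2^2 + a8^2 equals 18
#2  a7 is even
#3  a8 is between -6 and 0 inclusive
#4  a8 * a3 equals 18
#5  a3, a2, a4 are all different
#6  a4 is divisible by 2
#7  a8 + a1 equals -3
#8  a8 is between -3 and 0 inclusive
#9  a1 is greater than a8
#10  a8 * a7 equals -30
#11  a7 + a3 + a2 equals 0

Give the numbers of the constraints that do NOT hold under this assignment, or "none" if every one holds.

#1 a2^2 + a8^2 = (-3)^2 + (-3)^2 = 9 + 9 = 18 — OK.
#2 a7 = 10 is even — OK.
#3 a8 = -3 lies in [-6, 0] — OK.
#4 a8 * a3 = -3 * (-6) = 18 — OK.
#5 values -6, -3, 8 are pairwise distinct — OK.
#6 8 / 2 = 4, so 2 divides 8 — OK.
#7 a8 + a1 = -3 + 0 = -3 — OK.
#8 a8 = -3 lies in [-3, 0] — OK.
#9 a1 = 0, a8 = -3; 0 > -3 — OK.
#10 a8 * a7 = -3 * 10 = -30 — OK.
#11 a7 + a3 + a2 = 10 + (-6) + (-3) = 1, not 0 — violated.

Violated: 11.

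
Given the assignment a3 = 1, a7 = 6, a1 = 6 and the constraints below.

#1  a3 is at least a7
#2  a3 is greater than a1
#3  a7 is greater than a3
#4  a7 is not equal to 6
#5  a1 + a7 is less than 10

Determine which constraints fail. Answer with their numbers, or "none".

#1 a3 = 1, a7 = 6; 1 < 6 (want ≥)  FAIL
#2 a3 = 1, a1 = 6; 1 ≤ 6 (want >)  FAIL
#3 a7 = 6, a3 = 1; 6 > 1  OK
#4 a7 = 6, but 6 is required to differ  FAIL
#5 a1 + a7 = 6 + 6 = 12; 12 ≥ 10, bound 10 not met  FAIL

Violated: 1, 2, 4, and 5.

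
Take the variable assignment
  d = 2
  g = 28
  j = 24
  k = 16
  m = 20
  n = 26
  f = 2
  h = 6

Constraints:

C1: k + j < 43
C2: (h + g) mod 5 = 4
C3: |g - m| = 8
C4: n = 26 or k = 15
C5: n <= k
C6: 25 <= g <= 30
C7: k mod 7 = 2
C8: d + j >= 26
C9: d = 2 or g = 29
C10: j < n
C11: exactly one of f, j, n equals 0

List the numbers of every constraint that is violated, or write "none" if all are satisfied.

Constraints 5 and 11 are violated.

C1: k + j = 16 + 24 = 40; 40 < 43 — holds.
C2: h + g = 34; 34 mod 5 = 4 — holds.
C3: |28 - 20| = 8 — holds.
C4: n = 26 = 26 (first disjunct) — holds.
C5: n = 26, k = 16; 26 > 16 (want ≤) — fails.
C6: g = 28 lies in [25, 30] — holds.
C7: 16 mod 7 = 2 — holds.
C8: d + j = 2 + 24 = 26; 26 ≥ 26 — holds.
C9: d = 2 = 2 (first disjunct) — holds.
C10: j = 24, n = 26; 24 < 26 — holds.
C11: f=2, j=24, n=26; 0 of them equal 0, not exactly one — fails.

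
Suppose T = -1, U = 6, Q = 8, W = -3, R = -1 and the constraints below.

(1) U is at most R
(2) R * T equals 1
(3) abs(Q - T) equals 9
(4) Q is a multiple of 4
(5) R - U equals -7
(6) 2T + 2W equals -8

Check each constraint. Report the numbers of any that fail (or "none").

(1) U = 6, R = -1; 6 > -1 (want ≤)  fails
(2) R * T = -1 * (-1) = 1  holds
(3) abs(8 - (-1)) = 9  holds
(4) 8 / 4 = 2, so 4 divides 8  holds
(5) R - U = -1 - 6 = -7  holds
(6) 2T + 2W = 2(-1) + 2(-3) = -8  holds

No — constraint 1 is not satisfied.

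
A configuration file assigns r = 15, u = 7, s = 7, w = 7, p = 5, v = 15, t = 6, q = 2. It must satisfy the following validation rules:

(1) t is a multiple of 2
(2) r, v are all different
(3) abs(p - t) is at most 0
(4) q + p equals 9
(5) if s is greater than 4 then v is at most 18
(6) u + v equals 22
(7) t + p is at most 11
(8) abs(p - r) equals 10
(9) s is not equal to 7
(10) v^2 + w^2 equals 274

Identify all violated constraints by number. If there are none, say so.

No — constraints 2, 3, 4, and 9 are not satisfied.

(1) 6 / 2 = 3, so 2 divides 6 — holds.
(2) r = v = 15, not all different — fails.
(3) abs(5 - 6) = 1; 1 > 0, exceeds bound 0 — fails.
(4) q + p = 2 + 5 = 7, not 9 — fails.
(5) s = 7 > 4, so we need v ≤ 18; v = 15 ≤ 18 — holds.
(6) u + v = 7 + 15 = 22 — holds.
(7) t + p = 6 + 5 = 11; 11 ≤ 11 — holds.
(8) abs(5 - 15) = 10 — holds.
(9) s = 7, but 7 is required to differ — fails.
(10) v^2 + w^2 = 15^2 + 7^2 = 225 + 49 = 274 — holds.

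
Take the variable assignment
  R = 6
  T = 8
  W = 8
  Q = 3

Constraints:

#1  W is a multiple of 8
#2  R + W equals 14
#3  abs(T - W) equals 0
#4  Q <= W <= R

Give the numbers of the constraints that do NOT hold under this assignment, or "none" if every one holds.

Constraint 4 does not hold.

#1 8 / 8 = 1, so 8 divides 8 — OK.
#2 R + W = 6 + 8 = 14 — OK.
#3 abs(8 - 8) = 0 — OK.
#4 values 3, 8, 6; W = 8 is not <= R = 6 — violated.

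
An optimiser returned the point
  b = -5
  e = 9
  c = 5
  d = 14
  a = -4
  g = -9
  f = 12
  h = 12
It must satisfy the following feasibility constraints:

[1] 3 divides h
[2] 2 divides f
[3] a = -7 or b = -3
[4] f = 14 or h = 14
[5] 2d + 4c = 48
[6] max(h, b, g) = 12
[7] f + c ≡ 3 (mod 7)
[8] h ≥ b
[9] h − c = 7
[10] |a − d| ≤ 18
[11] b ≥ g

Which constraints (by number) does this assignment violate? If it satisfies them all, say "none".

[1] 12 / 3 = 4, so 3 divides 12 — holds.
[2] 12 / 2 = 6, so 2 divides 12 — holds.
[3] a = -4 ≠ -7 and b = -5 ≠ -3; both disjuncts false — does not hold.
[4] f = 12 ≠ 14 and h = 12 ≠ 14; both disjuncts false — does not hold.
[5] 2d + 4c = 2(14) + 4(5) = 48 — holds.
[6] max(12, -5, -9) = 12 — holds.
[7] f + c = 17; 17 mod 7 = 3 — holds.
[8] h = 12, b = -5; 12 ≥ -5 — holds.
[9] h − c = 12 − 5 = 7 — holds.
[10] |-4 − 14| = 18; 18 ≤ 18 — holds.
[11] b = -5, g = -9; -5 ≥ -9 — holds.

The assignment fails constraints 3 and 4.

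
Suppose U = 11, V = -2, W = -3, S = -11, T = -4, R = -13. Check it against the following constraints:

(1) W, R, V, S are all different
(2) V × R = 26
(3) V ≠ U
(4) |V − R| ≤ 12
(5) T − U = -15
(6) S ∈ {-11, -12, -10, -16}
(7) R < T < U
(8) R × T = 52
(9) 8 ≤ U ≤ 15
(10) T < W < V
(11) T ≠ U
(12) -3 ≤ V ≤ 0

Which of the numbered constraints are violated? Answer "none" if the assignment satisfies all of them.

No violations.

(1) values -3, -13, -2, -11 are pairwise distinct  ✔
(2) V × R = -2 × (-13) = 26  ✔
(3) V = -2, U = 11; distinct  ✔
(4) |-2 − (-13)| = 11; 11 ≤ 12  ✔
(5) T − U = -4 − 11 = -15  ✔
(6) S = -11 is in {-11, -12, -10, -16}  ✔
(7) values -13 < -4 < 11  ✔
(8) R × T = -13 × (-4) = 52  ✔
(9) U = 11 lies in [8, 15]  ✔
(10) values -4 < -3 < -2  ✔
(11) T = -4, U = 11; distinct  ✔
(12) V = -2 lies in [-3, 0]  ✔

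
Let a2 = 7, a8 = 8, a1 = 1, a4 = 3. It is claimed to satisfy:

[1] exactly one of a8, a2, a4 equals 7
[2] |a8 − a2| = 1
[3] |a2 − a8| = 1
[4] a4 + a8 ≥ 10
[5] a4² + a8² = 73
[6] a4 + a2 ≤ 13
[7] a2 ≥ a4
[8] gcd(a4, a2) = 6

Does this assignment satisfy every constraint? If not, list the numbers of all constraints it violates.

[1] a8=8, a2=7, a4=3; 1 of them equals 7  OK
[2] |8 − 7| = 1  OK
[3] |7 − 8| = 1  OK
[4] a4 + a8 = 3 + 8 = 11; 11 ≥ 10  OK
[5] a4² + a8² = 3² + 8² = 9 + 64 = 73  OK
[6] a4 + a2 = 3 + 7 = 10; 10 ≤ 13  OK
[7] a2 = 7, a4 = 3; 7 ≥ 3  OK
[8] gcd(3, 7) = 1, not 6  FAIL

Constraint 8 does not hold.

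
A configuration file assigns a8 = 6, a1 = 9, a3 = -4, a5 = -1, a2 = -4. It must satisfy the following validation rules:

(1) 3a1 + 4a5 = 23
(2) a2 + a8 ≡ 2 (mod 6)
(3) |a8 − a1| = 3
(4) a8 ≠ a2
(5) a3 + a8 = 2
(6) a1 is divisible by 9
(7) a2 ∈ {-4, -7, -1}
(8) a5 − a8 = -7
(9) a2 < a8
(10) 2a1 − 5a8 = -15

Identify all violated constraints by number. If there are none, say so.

Constraint 10 is violated.

(1) 3a1 + 4a5 = 3(9) + 4(-1) = 23 — satisfied.
(2) a2 + a8 = 2; 2 mod 6 = 2 — satisfied.
(3) |6 − 9| = 3 — satisfied.
(4) a8 = 6, a2 = -4; distinct — satisfied.
(5) a3 + a8 = -4 + 6 = 2 — satisfied.
(6) 9 / 9 = 1, so 9 divides 9 — satisfied.
(7) a2 = -4 is in {-4, -7, -1} — satisfied.
(8) a5 − a8 = -1 − 6 = -7 — satisfied.
(9) a2 = -4, a8 = 6; -4 < 6 — satisfied.
(10) 2a1 − 5a8 = 2(9) − 5(6) = -12, not -15 — violated.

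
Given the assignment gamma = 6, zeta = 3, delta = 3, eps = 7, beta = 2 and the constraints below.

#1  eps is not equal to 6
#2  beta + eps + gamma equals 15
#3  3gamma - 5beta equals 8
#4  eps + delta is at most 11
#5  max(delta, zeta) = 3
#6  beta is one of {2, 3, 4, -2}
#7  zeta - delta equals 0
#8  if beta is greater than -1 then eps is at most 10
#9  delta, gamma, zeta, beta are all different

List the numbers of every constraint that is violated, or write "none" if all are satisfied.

#1 eps = 7, and 7 ≠ 6 — holds.
#2 beta + eps + gamma = 2 + 7 + 6 = 15 — holds.
#3 3gamma - 5beta = 3(6) - 5(2) = 8 — holds.
#4 eps + delta = 7 + 3 = 10; 10 ≤ 11 — holds.
#5 max(3, 3) = 3 — holds.
#6 beta = 2 is in {2, 3, 4, -2} — holds.
#7 zeta - delta = 3 - 3 = 0 — holds.
#8 beta = 2 > -1, so we need eps ≤ 10; eps = 7 ≤ 10 — holds.
#9 delta = zeta = 3, not all different — fails.

No — constraint 9 is not satisfied.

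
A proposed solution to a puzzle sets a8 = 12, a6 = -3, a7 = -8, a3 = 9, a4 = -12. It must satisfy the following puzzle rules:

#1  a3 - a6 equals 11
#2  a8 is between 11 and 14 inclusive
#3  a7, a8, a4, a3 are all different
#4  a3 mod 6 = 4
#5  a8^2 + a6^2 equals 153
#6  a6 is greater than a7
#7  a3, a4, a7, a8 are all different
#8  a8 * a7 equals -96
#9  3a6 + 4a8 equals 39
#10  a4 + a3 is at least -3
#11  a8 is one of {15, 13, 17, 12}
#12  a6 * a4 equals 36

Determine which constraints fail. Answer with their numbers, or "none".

No — constraints 1 and 4 are not satisfied.

#1 a3 - a6 = 9 - (-3) = 12, not 11  ✗
#2 a8 = 12 lies in [11, 14]  ✓
#3 values -8, 12, -12, 9 are pairwise distinct  ✓
#4 9 mod 6 = 3, not 4  ✗
#5 a8^2 + a6^2 = 12^2 + (-3)^2 = 144 + 9 = 153  ✓
#6 a6 = -3, a7 = -8; -3 > -8  ✓
#7 values 9, -12, -8, 12 are pairwise distinct  ✓
#8 a8 * a7 = 12 * (-8) = -96  ✓
#9 3a6 + 4a8 = 3(-3) + 4(12) = 39  ✓
#10 a4 + a3 = -12 + 9 = -3; -3 ≥ -3  ✓
#11 a8 = 12 is in {15, 13, 17, 12}  ✓
#12 a6 * a4 = -3 * (-12) = 36  ✓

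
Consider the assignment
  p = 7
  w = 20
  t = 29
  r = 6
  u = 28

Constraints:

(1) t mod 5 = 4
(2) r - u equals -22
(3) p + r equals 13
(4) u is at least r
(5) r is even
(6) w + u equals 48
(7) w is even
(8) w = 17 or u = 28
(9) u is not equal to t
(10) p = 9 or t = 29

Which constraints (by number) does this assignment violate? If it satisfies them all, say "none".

(1) 29 mod 5 = 4  ✔
(2) r - u = 6 - 28 = -22  ✔
(3) p + r = 7 + 6 = 13  ✔
(4) u = 28, r = 6; 28 ≥ 6  ✔
(5) r = 6 is even  ✔
(6) w + u = 20 + 28 = 48  ✔
(7) w = 20 is even  ✔
(8) w = 20 ≠ 17, but u = 28 = 28 (second disjunct)  ✔
(9) u = 28, t = 29; distinct  ✔
(10) p = 7 ≠ 9, but t = 29 = 29 (second disjunct)  ✔

Yes — all constraints hold.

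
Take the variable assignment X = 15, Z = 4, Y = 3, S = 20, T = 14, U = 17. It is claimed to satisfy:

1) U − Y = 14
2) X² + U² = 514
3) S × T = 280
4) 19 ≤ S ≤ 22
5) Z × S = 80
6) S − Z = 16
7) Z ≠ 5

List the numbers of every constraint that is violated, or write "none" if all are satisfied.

No violations.

1) U − Y = 17 − 3 = 14 — OK.
2) X² + U² = 15² + 17² = 225 + 289 = 514 — OK.
3) S × T = 20 × 14 = 280 — OK.
4) S = 20 lies in [19, 22] — OK.
5) Z × S = 4 × 20 = 80 — OK.
6) S − Z = 20 − 4 = 16 — OK.
7) Z = 4, and 4 ≠ 5 — OK.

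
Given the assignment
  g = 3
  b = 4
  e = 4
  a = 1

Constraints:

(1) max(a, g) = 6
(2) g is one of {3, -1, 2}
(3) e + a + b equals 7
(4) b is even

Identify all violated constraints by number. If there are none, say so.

The assignment fails constraints 1, 3.

(1) max(1, 3) = 3, not 6  fails
(2) g = 3 is in {3, -1, 2}  holds
(3) e + a + b = 4 + 1 + 4 = 9, not 7  fails
(4) b = 4 is even  holds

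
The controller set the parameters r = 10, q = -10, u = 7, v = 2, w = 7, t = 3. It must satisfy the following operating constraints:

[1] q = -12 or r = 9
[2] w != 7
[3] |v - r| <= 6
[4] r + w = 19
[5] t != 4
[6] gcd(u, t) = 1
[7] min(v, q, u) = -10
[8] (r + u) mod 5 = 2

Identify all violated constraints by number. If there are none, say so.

[1] q = -10 ≠ -12 and r = 10 ≠ 9; both disjuncts false — fails.
[2] w = 7, but 7 is required to differ — fails.
[3] |2 - 10| = 8; 8 > 6, exceeds bound 6 — fails.
[4] r + w = 10 + 7 = 17, not 19 — fails.
[5] t = 3, and 3 ≠ 4 — holds.
[6] gcd(7, 3) = 1 — holds.
[7] min(2, -10, 7) = -10 — holds.
[8] r + u = 17; 17 mod 5 = 2 — holds.

Constraints 1, 2, 3, 4 are violated.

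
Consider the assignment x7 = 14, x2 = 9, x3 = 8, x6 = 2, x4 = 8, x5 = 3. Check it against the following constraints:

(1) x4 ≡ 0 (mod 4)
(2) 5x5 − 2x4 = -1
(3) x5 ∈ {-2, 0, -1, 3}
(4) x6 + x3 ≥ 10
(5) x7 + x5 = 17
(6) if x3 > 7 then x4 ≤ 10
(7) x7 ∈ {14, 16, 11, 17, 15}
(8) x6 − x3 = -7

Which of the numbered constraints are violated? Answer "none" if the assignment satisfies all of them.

The assignment fails constraint 8.

(1) 8 mod 4 = 0  OK
(2) 5x5 − 2x4 = 5(3) − 2(8) = -1  OK
(3) x5 = 3 is in {-2, 0, -1, 3}  OK
(4) x6 + x3 = 2 + 8 = 10; 10 ≥ 10  OK
(5) x7 + x5 = 14 + 3 = 17  OK
(6) x3 = 8 > 7, so we need x4 ≤ 10; x4 = 8 ≤ 10  OK
(7) x7 = 14 is in {14, 16, 11, 17, 15}  OK
(8) x6 − x3 = 2 − 8 = -6, not -7  FAIL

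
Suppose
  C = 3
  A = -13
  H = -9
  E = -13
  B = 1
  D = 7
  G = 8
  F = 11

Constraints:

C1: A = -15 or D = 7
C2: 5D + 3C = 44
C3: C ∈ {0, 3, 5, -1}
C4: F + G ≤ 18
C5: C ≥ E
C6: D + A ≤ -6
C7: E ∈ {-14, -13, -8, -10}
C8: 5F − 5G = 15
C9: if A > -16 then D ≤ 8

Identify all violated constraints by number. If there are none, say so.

C1: A = -13 ≠ -15, but D = 7 = 7 (second disjunct)  true
C2: 5D + 3C = 5(7) + 3(3) = 44  true
C3: C = 3 is in {0, 3, 5, -1}  true
C4: F + G = 11 + 8 = 19; 19 > 18, bound 18 not met  false
C5: C = 3, E = -13; 3 ≥ -13  true
C6: D + A = 7 + (-13) = -6; -6 ≤ -6  true
C7: E = -13 is in {-14, -13, -8, -10}  true
C8: 5F − 5G = 5(11) − 5(8) = 15  true
C9: A = -13 > -16, so we need D ≤ 8; D = 7 ≤ 8  true

Constraint 4 does not hold.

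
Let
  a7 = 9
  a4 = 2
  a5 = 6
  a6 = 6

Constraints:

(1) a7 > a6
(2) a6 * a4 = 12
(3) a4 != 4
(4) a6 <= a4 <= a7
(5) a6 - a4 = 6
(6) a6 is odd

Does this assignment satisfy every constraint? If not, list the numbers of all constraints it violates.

Violated: 4, 5, and 6.

(1) a7 = 9, a6 = 6; 9 > 6  true
(2) a6 * a4 = 6 * 2 = 12  true
(3) a4 = 2, and 2 ≠ 4  true
(4) values 6, 2, 9; a6 = 6 is not <= a4 = 2  false
(5) a6 - a4 = 6 - 2 = 4, not 6  false
(6) a6 = 6 is even  false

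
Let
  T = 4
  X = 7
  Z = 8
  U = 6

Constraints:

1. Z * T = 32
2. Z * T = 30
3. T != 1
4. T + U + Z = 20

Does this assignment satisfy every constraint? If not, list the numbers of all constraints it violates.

Constraints 2 and 4 do not hold.

1. Z * T = 8 * 4 = 32 — OK.
2. Z * T = 8 * 4 = 32, not 30 — violated.
3. T = 4, and 4 ≠ 1 — OK.
4. T + U + Z = 4 + 6 + 8 = 18, not 20 — violated.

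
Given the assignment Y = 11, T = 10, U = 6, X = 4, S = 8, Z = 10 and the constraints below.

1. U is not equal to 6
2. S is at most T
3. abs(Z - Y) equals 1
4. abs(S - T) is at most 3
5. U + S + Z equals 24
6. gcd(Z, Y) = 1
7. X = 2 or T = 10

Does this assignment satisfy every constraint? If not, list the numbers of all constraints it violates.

1. U = 6, but 6 is required to differ  fails
2. S = 8, T = 10; 8 ≤ 10  holds
3. abs(10 - 11) = 1  holds
4. abs(8 - 10) = 2; 2 ≤ 3  holds
5. U + S + Z = 6 + 8 + 10 = 24  holds
6. gcd(10, 11) = 1  holds
7. X = 4 ≠ 2, but T = 10 = 10 (second disjunct)  holds

Constraint 1 is violated.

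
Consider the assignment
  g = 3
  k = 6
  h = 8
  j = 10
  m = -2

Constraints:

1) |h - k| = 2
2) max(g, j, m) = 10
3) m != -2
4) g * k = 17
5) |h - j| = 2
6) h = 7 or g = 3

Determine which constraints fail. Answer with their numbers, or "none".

Constraints 3, 4 are violated.

1) |8 - 6| = 2  ✔
2) max(3, 10, -2) = 10  ✔
3) m = -2, but -2 is required to differ  ✘
4) g * k = 3 * 6 = 18, not 17  ✘
5) |8 - 10| = 2  ✔
6) h = 8 ≠ 7, but g = 3 = 3 (second disjunct)  ✔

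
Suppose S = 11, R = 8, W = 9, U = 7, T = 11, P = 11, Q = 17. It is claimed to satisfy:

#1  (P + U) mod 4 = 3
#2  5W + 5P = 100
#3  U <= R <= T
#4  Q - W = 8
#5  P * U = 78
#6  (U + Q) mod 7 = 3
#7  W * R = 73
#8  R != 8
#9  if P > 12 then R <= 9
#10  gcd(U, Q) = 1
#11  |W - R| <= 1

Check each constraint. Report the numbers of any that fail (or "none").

#1 P + U = 18; 18 mod 4 = 2, not 3  FAIL
#2 5W + 5P = 5(9) + 5(11) = 100  OK
#3 values 7 <= 8 <= 11  OK
#4 Q - W = 17 - 9 = 8  OK
#5 P * U = 11 * 7 = 77, not 78  FAIL
#6 U + Q = 24; 24 mod 7 = 3  OK
#7 W * R = 9 * 8 = 72, not 73  FAIL
#8 R = 8, but 8 is required to differ  FAIL
#9 P = 11, not > 12; antecedent false, conditional vacuously true  OK
#10 gcd(7, 17) = 1  OK
#11 |9 - 8| = 1; 1 ≤ 1  OK

Constraints 1, 5, 7, and 8 do not hold.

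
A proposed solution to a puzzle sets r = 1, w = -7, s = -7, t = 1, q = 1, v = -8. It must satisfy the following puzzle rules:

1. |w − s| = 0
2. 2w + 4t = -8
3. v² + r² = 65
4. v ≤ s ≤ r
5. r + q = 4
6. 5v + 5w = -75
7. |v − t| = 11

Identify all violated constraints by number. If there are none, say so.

1. |-7 − (-7)| = 0 — OK.
2. 2w + 4t = 2(-7) + 4(1) = -10, not -8 — violated.
3. v² + r² = (-8)² + 1² = 64 + 1 = 65 — OK.
4. values -8 ≤ -7 ≤ 1 — OK.
5. r + q = 1 + 1 = 2, not 4 — violated.
6. 5v + 5w = 5(-8) + 5(-7) = -75 — OK.
7. |-8 − 1| = 9, not 11 — violated.

No — constraints 2, 5, 7 are not satisfied.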